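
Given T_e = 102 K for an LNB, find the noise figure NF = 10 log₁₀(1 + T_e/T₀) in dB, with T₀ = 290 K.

1.31 dB

F = 1 + T_e/T₀ = 1 + 102/290 = 1.35172
NF = 10 log₁₀(1.35172) = 1.31 dB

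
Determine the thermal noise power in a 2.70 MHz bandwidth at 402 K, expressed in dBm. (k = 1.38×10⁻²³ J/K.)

P_n = kTB = 1.38×10⁻²³ × 402 × 2.70×10⁶ = 1.50×10⁻¹⁴ W
In dBm: 10 log₁₀(1.50×10⁻¹⁴ / 10⁻³) = −108.2 dBm

−108.2 dBm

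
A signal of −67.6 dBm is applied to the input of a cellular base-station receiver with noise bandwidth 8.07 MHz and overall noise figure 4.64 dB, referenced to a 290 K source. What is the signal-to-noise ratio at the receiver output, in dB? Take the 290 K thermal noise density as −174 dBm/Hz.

Noise floor: N = −174 + 10 log₁₀(B) + NF
10 log₁₀(8.07×10⁶) = 69.07 dB
N = −174 + 69.07 + 4.64 = −100.29 dBm
SNR = P_sig − N = −67.6 − (−100.29) = 32.69 dB → 32.7 dB

32.7 dB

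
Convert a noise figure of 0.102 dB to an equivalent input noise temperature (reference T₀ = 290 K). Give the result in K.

F = 10^(0.102/10) = 1.02376
T_e = (F − 1)·T₀ = (1.02376 − 1) × 290 = 6.89 K

6.89 K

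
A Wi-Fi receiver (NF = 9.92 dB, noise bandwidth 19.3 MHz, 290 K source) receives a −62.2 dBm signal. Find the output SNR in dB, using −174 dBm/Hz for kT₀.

Noise floor: N = −174 + 10 log₁₀(B) + NF
10 log₁₀(1.93×10⁷) = 72.86 dB
N = −174 + 72.86 + 9.92 = −91.22 dBm
SNR = P_sig − N = −62.2 − (−91.22) = 29.02 dB → 29.0 dB

29.0 dB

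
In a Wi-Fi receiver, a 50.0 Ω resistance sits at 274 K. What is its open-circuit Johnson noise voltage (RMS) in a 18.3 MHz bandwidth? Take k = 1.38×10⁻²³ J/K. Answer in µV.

V_n = √(4kTRB)
4kTRB = 4 × 1.38×10⁻²³ × 274 × 5.00×10¹ × 1.83×10⁷ = 1.38×10⁻¹¹ V²
V_n = √(1.38×10⁻¹¹) = 3.72×10⁻⁶ V = 3.72 µV

3.72 µV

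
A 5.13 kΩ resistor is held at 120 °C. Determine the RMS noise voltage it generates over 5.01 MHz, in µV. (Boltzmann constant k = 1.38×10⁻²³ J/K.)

T = 120 °C + 273.15 = 393.15 K
V_n = √(4kTRB)
4kTRB = 4 × 1.38×10⁻²³ × 393.15 × 5.13×10³ × 5.01×10⁶ = 5.58×10⁻¹⁰ V²
V_n = √(5.58×10⁻¹⁰) = 2.36×10⁻⁵ V = 23.6 µV

23.6 µV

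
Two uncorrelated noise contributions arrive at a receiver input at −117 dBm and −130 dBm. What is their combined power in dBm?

−116.8 dBm

Convert to linear, add, convert back:
P₁ = 2.00×10⁻¹⁵ W, P₂ = 1.00×10⁻¹⁶ W
P_tot = 2.10×10⁻¹⁵ W → 10 log₁₀(P_tot / 10⁻³) = −116.8 dBm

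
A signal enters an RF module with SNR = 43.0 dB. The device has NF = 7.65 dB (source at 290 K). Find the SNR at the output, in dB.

By definition F = SNR_in/SNR_out, so in dB: SNR_out = SNR_in − NF
SNR_out = 43.0 − 7.65 = 35.35 dB

35.35 dB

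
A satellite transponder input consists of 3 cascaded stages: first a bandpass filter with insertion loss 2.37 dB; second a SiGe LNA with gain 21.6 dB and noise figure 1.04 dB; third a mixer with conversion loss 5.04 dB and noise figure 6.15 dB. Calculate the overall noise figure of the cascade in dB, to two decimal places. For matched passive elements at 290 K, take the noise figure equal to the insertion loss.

3.48 dB

Convert to linear (a loss of L dB is a gain of −L dB): F_i = 10^(NF_i/10), G_i = 10^(G_i,dB/10)
  Stage 1: F_1 = 10^(2.37/10) = 1.726, G_1 = 10^(−2.37/10) = 0.5794
  Stage 2: F_2 = 10^(1.04/10) = 1.271, G_2 = 10^(21.6/10) = 144.5
  Stage 3: F_3 = 10^(6.15/10) = 4.121, G_3 = 10^(−5.04/10) = 0.3133
Friis cascade:
  F = 1.726 + (1.271 − 1)/0.5794 + (4.121 − 1)/83.75 = 2.230
NF = 10 log₁₀(2.230) = 3.48 dB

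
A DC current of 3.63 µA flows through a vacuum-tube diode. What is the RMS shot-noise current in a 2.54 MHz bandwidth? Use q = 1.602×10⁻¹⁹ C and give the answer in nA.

1.72 nA

I_n = √(2qI·B)
2qI·B = 2 × 1.602×10⁻¹⁹ × 3.63×10⁻⁶ × 2.54×10⁶ = 2.95×10⁻¹⁸ A²
I_n = √(2.95×10⁻¹⁸) = 1.72×10⁻⁹ A = 1.72 nA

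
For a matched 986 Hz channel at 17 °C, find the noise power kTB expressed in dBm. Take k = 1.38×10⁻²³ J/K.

T = 17 °C + 273.15 = 290.15 K
P_n = kTB = 1.38×10⁻²³ × 290.15 × 9.86×10² = 3.95×10⁻¹⁸ W
In dBm: 10 log₁₀(3.95×10⁻¹⁸ / 10⁻³) = −144.0 dBm

−144.0 dBm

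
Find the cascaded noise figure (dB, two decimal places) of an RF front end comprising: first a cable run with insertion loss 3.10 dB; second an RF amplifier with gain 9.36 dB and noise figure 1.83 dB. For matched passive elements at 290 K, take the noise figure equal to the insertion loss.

Convert to linear (a loss of L dB is a gain of −L dB): F_i = 10^(NF_i/10), G_i = 10^(G_i,dB/10)
  Stage 1: F_1 = 10^(3.10/10) = 2.042, G_1 = 10^(−3.10/10) = 0.4898
  Stage 2: F_2 = 10^(1.83/10) = 1.524, G_2 = 10^(9.36/10) = 8.630
Friis cascade:
  F = 2.042 + (1.524 − 1)/0.4898 = 3.112
NF = 10 log₁₀(3.112) = 4.93 dB

4.93 dB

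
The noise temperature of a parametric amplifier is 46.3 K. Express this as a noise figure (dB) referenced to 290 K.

0.643 dB

F = 1 + T_e/T₀ = 1 + 46.3/290 = 1.15966
NF = 10 log₁₀(1.15966) = 0.643 dB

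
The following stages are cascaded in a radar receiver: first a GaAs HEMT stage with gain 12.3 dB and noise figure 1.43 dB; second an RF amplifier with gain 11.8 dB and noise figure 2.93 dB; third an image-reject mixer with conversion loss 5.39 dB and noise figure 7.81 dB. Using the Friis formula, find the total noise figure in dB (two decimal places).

1.66 dB

Convert to linear (a loss of L dB is a gain of −L dB): F_i = 10^(NF_i/10), G_i = 10^(G_i,dB/10)
  Stage 1: F_1 = 10^(1.43/10) = 1.390, G_1 = 10^(12.3/10) = 16.98
  Stage 2: F_2 = 10^(2.93/10) = 1.963, G_2 = 10^(11.8/10) = 15.14
  Stage 3: F_3 = 10^(7.81/10) = 6.039, G_3 = 10^(−5.39/10) = 0.2891
Friis cascade:
  F = 1.390 + (1.963 − 1)/16.98 + (6.039 − 1)/257.0 = 1.466
NF = 10 log₁₀(1.466) = 1.66 dB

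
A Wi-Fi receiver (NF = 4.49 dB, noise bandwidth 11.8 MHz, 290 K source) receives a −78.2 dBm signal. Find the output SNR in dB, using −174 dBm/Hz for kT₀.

Noise floor: N = −174 + 10 log₁₀(B) + NF
10 log₁₀(1.18×10⁷) = 70.72 dB
N = −174 + 70.72 + 4.49 = −98.79 dBm
SNR = P_sig − N = −78.2 − (−98.79) = 20.59 dB → 20.6 dB

20.6 dB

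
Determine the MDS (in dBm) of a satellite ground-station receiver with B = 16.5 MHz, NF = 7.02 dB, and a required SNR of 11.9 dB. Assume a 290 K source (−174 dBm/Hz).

−82.9 dBm

Sensitivity = −174 + 10 log₁₀(B) + NF + SNR_min
= −174 + 72.17 + 7.02 + 11.9
= −82.91 dBm → −82.9 dBm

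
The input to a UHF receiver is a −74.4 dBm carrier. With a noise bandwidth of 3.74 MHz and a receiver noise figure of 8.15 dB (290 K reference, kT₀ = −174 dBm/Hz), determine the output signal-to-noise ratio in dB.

25.7 dB

Noise floor: N = −174 + 10 log₁₀(B) + NF
10 log₁₀(3.74×10⁶) = 65.73 dB
N = −174 + 65.73 + 8.15 = −100.12 dBm
SNR = P_sig − N = −74.4 − (−100.12) = 25.72 dB → 25.7 dB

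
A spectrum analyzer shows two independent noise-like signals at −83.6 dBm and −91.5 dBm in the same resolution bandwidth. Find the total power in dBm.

−82.9 dBm

Convert to linear, add, convert back:
P₁ = 4.37×10⁻¹² W, P₂ = 7.08×10⁻¹³ W
P_tot = 5.07×10⁻¹² W → 10 log₁₀(P_tot / 10⁻³) = −82.9 dBm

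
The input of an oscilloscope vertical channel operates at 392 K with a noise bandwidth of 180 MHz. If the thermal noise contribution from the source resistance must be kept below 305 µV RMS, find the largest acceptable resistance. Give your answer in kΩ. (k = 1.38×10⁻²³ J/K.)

23.9 kΩ

Johnson–Nyquist: V_n = √(4kTRB) ⇒ R = V_n² / (4kTB)
4kTB = 4 × 1.38×10⁻²³ × 392 × 1.80×10⁸ = 3.89×10⁻¹²
R = (3.05×10⁻⁴)² / 3.89×10⁻¹² = 2.39×10⁴ Ω = 23.9 kΩ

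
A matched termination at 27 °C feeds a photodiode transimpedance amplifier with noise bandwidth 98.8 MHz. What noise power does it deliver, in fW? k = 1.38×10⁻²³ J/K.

409 fW

T = 27 °C + 273.15 = 300.15 K
P_n = kTB = 1.38×10⁻²³ × 300.15 × 9.88×10⁷ = 4.09×10⁻¹³ W = 409 fW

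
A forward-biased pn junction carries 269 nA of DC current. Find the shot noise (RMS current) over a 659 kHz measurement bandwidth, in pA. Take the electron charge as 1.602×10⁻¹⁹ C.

I_n = √(2qI·B)
2qI·B = 2 × 1.602×10⁻¹⁹ × 2.69×10⁻⁷ × 6.59×10⁵ = 5.68×10⁻²⁰ A²
I_n = √(5.68×10⁻²⁰) = 2.38×10⁻¹⁰ A = 238 pA

238 pA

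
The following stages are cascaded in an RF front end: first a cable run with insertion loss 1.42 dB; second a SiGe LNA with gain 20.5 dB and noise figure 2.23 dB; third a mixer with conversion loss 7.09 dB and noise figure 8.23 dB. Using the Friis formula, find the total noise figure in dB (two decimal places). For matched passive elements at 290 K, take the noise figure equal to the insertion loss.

3.78 dB

Convert to linear (a loss of L dB is a gain of −L dB): F_i = 10^(NF_i/10), G_i = 10^(G_i,dB/10)
  Stage 1: F_1 = 10^(1.42/10) = 1.387, G_1 = 10^(−1.42/10) = 0.7211
  Stage 2: F_2 = 10^(2.23/10) = 1.671, G_2 = 10^(20.5/10) = 112.2
  Stage 3: F_3 = 10^(8.23/10) = 6.653, G_3 = 10^(−7.09/10) = 0.1954
Friis cascade:
  F = 1.387 + (1.671 − 1)/0.7211 + (6.653 − 1)/80.91 = 2.387
NF = 10 log₁₀(2.387) = 3.78 dB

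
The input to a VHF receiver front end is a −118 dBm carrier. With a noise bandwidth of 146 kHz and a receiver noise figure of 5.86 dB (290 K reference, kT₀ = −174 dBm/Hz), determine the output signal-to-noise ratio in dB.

Noise floor: N = −174 + 10 log₁₀(B) + NF
10 log₁₀(1.46×10⁵) = 51.64 dB
N = −174 + 51.64 + 5.86 = −116.50 dBm
SNR = P_sig − N = −118 − (−116.50) = −1.50 dB → −1.5 dB

−1.5 dB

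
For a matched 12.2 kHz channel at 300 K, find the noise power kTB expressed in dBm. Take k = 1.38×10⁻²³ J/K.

−133.0 dBm

P_n = kTB = 1.38×10⁻²³ × 300 × 1.22×10⁴ = 5.05×10⁻¹⁷ W
In dBm: 10 log₁₀(5.05×10⁻¹⁷ / 10⁻³) = −133.0 dBm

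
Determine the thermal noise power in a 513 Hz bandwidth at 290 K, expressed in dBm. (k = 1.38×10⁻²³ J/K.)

P_n = kTB = 1.38×10⁻²³ × 290 × 5.13×10² = 2.05×10⁻¹⁸ W
In dBm: 10 log₁₀(2.05×10⁻¹⁸ / 10⁻³) = −146.9 dBm

−146.9 dBm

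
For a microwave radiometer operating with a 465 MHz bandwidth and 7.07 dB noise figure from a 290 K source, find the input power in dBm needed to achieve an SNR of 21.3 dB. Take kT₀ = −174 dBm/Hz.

−59.0 dBm

Sensitivity = −174 + 10 log₁₀(B) + NF + SNR_min
= −174 + 86.67 + 7.07 + 21.3
= −58.96 dBm → −59.0 dBm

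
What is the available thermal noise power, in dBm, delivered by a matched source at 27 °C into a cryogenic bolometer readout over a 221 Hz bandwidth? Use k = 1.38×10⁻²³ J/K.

−150.4 dBm

T = 27 °C + 273.15 = 300.15 K
P_n = kTB = 1.38×10⁻²³ × 300.15 × 2.21×10² = 9.15×10⁻¹⁹ W
In dBm: 10 log₁₀(9.15×10⁻¹⁹ / 10⁻³) = −150.4 dBm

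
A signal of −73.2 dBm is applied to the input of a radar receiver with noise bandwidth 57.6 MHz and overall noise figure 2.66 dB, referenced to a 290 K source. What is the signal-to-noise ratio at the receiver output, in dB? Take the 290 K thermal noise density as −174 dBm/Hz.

20.5 dB

Noise floor: N = −174 + 10 log₁₀(B) + NF
10 log₁₀(5.76×10⁷) = 77.6 dB
N = −174 + 77.6 + 2.66 = −93.74 dBm
SNR = P_sig − N = −73.2 − (−93.74) = 20.54 dB → 20.5 dB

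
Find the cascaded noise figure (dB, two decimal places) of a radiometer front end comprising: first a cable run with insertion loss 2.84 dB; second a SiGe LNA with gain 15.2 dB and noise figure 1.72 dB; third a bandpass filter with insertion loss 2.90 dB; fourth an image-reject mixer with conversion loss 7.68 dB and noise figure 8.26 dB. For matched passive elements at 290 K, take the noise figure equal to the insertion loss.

Convert to linear (a loss of L dB is a gain of −L dB): F_i = 10^(NF_i/10), G_i = 10^(G_i,dB/10)
  Stage 1: F_1 = 10^(2.84/10) = 1.923, G_1 = 10^(−2.84/10) = 0.5200
  Stage 2: F_2 = 10^(1.72/10) = 1.486, G_2 = 10^(15.2/10) = 33.11
  Stage 3: F_3 = 10^(2.90/10) = 1.950, G_3 = 10^(−2.90/10) = 0.5129
  Stage 4: F_4 = 10^(8.26/10) = 6.699, G_4 = 10^(−7.68/10) = 0.1706
Friis cascade:
  F = 1.923 + (1.486 − 1)/0.5200 + (1.950 − 1)/17.22 + (6.699 − 1)/8.831 = 3.558
NF = 10 log₁₀(3.558) = 5.51 dB

5.51 dB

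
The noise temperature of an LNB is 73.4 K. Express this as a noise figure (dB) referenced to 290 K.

F = 1 + T_e/T₀ = 1 + 73.4/290 = 1.2531
NF = 10 log₁₀(1.2531) = 0.980 dB

0.980 dB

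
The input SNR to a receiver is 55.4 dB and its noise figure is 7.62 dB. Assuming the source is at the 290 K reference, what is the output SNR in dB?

By definition F = SNR_in/SNR_out, so in dB: SNR_out = SNR_in − NF
SNR_out = 55.4 − 7.62 = 47.78 dB

47.78 dB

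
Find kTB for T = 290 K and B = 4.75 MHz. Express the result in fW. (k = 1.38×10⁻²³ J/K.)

19.0 fW

P_n = kTB = 1.38×10⁻²³ × 290 × 4.75×10⁶ = 1.90×10⁻¹⁴ W = 19.0 fW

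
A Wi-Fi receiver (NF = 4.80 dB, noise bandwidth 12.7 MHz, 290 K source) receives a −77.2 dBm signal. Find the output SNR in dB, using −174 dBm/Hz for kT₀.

Noise floor: N = −174 + 10 log₁₀(B) + NF
10 log₁₀(1.27×10⁷) = 71.04 dB
N = −174 + 71.04 + 4.80 = −98.16 dBm
SNR = P_sig − N = −77.2 − (−98.16) = 20.96 dB → 21.0 dB

21.0 dB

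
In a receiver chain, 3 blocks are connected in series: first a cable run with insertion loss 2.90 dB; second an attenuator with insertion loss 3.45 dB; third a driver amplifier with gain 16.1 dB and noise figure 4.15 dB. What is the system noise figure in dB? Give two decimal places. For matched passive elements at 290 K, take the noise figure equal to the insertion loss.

Convert to linear (a loss of L dB is a gain of −L dB): F_i = 10^(NF_i/10), G_i = 10^(G_i,dB/10)
  Stage 1: F_1 = 10^(2.90/10) = 1.950, G_1 = 10^(−2.90/10) = 0.5129
  Stage 2: F_2 = 10^(3.45/10) = 2.213, G_2 = 10^(−3.45/10) = 0.4519
  Stage 3: F_3 = 10^(4.15/10) = 2.600, G_3 = 10^(16.1/10) = 40.74
Friis cascade:
  F = 1.950 + (2.213 − 1)/0.5129 + (2.600 − 1)/0.2317 = 11.22
NF = 10 log₁₀(11.22) = 10.50 dB

10.50 dB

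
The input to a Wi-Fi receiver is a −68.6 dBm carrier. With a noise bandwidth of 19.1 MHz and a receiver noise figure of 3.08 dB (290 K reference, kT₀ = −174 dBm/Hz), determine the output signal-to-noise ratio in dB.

Noise floor: N = −174 + 10 log₁₀(B) + NF
10 log₁₀(1.91×10⁷) = 72.81 dB
N = −174 + 72.81 + 3.08 = −98.11 dBm
SNR = P_sig − N = −68.6 − (−98.11) = 29.51 dB → 29.5 dB

29.5 dB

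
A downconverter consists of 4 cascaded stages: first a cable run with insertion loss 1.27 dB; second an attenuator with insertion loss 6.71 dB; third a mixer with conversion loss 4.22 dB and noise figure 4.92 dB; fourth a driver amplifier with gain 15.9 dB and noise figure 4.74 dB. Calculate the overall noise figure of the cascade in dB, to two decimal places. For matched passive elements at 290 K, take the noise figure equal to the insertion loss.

Convert to linear (a loss of L dB is a gain of −L dB): F_i = 10^(NF_i/10), G_i = 10^(G_i,dB/10)
  Stage 1: F_1 = 10^(1.27/10) = 1.340, G_1 = 10^(−1.27/10) = 0.7464
  Stage 2: F_2 = 10^(6.71/10) = 4.688, G_2 = 10^(−6.71/10) = 0.2133
  Stage 3: F_3 = 10^(4.92/10) = 3.105, G_3 = 10^(−4.22/10) = 0.3784
  Stage 4: F_4 = 10^(4.74/10) = 2.979, G_4 = 10^(15.9/10) = 38.90
Friis cascade:
  F = 1.340 + (4.688 − 1)/0.7464 + (3.105 − 1)/0.1592 + (2.979 − 1)/0.06026 = 52.33
NF = 10 log₁₀(52.33) = 17.19 dB

17.19 dB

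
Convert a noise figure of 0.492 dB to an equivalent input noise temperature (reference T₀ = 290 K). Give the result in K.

34.8 K

F = 10^(0.492/10) = 1.11995
T_e = (F − 1)·T₀ = (1.11995 − 1) × 290 = 34.8 K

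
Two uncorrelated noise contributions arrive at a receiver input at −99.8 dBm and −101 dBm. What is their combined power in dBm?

Convert to linear, add, convert back:
P₁ = 1.05×10⁻¹³ W, P₂ = 7.94×10⁻¹⁴ W
P_tot = 1.84×10⁻¹³ W → 10 log₁₀(P_tot / 10⁻³) = −97.3 dBm

−97.3 dBm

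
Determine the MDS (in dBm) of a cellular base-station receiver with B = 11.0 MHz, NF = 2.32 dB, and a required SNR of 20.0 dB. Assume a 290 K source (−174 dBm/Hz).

Sensitivity = −174 + 10 log₁₀(B) + NF + SNR_min
= −174 + 70.41 + 2.32 + 20.0
= −81.27 dBm → −81.3 dBm

−81.3 dBm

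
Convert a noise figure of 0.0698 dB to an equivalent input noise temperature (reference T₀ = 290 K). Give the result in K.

F = 10^(0.0698/10) = 1.0162
T_e = (F − 1)·T₀ = (1.0162 − 1) × 290 = 4.70 K

4.70 K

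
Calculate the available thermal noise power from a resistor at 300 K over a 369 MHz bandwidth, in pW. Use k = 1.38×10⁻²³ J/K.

P_n = kTB = 1.38×10⁻²³ × 300 × 3.69×10⁸ = 1.53×10⁻¹² W = 1.53 pW

1.53 pW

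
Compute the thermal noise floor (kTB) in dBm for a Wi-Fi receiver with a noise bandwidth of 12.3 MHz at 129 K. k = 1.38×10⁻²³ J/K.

−106.6 dBm

P_n = kTB = 1.38×10⁻²³ × 129 × 1.23×10⁷ = 2.19×10⁻¹⁴ W
In dBm: 10 log₁₀(2.19×10⁻¹⁴ / 10⁻³) = −106.6 dBm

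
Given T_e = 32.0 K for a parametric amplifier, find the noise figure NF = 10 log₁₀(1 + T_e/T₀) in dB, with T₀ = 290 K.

F = 1 + T_e/T₀ = 1 + 32.0/290 = 1.11034
NF = 10 log₁₀(1.11034) = 0.455 dB

0.455 dB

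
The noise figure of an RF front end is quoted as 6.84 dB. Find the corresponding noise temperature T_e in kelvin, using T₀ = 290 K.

F = 10^(6.84/10) = 4.83059
T_e = (F − 1)·T₀ = (4.83059 − 1) × 290 = 1111 K

1111 K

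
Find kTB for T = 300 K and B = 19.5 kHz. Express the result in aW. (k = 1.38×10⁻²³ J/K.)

80.7 aW

P_n = kTB = 1.38×10⁻²³ × 300 × 1.95×10⁴ = 8.07×10⁻¹⁷ W = 80.7 aW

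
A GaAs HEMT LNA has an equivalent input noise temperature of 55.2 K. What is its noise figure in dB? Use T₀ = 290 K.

F = 1 + T_e/T₀ = 1 + 55.2/290 = 1.19034
NF = 10 log₁₀(1.19034) = 0.757 dB

0.757 dB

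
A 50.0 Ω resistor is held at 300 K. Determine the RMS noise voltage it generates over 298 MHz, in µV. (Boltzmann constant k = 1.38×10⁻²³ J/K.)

15.7 µV

V_n = √(4kTRB)
4kTRB = 4 × 1.38×10⁻²³ × 300 × 5.00×10¹ × 2.98×10⁸ = 2.47×10⁻¹⁰ V²
V_n = √(2.47×10⁻¹⁰) = 1.57×10⁻⁵ V = 15.7 µV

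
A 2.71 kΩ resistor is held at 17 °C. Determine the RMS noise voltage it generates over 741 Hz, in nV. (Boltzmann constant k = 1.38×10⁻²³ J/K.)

T = 17 °C + 273.15 = 290.15 K
V_n = √(4kTRB)
4kTRB = 4 × 1.38×10⁻²³ × 290.15 × 2.71×10³ × 7.41×10² = 3.22×10⁻¹⁴ V²
V_n = √(3.22×10⁻¹⁴) = 1.79×10⁻⁷ V = 179 nV

179 nV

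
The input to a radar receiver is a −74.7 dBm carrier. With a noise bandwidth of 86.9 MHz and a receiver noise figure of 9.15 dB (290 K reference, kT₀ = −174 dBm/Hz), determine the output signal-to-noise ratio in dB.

Noise floor: N = −174 + 10 log₁₀(B) + NF
10 log₁₀(8.69×10⁷) = 79.39 dB
N = −174 + 79.39 + 9.15 = −85.46 dBm
SNR = P_sig − N = −74.7 − (−85.46) = 10.76 dB → 10.8 dB

10.8 dB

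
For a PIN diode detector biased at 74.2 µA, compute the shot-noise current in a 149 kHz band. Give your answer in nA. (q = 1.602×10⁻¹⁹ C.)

I_n = √(2qI·B)
2qI·B = 2 × 1.602×10⁻¹⁹ × 7.42×10⁻⁵ × 1.49×10⁵ = 3.54×10⁻¹⁸ A²
I_n = √(3.54×10⁻¹⁸) = 1.88×10⁻⁹ A = 1.88 nA

1.88 nA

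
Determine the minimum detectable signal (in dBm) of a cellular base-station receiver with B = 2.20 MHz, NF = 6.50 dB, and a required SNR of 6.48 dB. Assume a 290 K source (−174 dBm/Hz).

Sensitivity = −174 + 10 log₁₀(B) + NF + SNR_min
= −174 + 63.42 + 6.50 + 6.48
= −97.60 dBm → −97.6 dBm

−97.6 dBm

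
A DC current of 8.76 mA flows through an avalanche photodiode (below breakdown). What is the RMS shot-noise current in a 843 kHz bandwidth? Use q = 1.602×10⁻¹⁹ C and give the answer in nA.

I_n = √(2qI·B)
2qI·B = 2 × 1.602×10⁻¹⁹ × 8.76×10⁻³ × 8.43×10⁵ = 2.37×10⁻¹⁵ A²
I_n = √(2.37×10⁻¹⁵) = 4.86×10⁻⁸ A = 48.6 nA

48.6 nA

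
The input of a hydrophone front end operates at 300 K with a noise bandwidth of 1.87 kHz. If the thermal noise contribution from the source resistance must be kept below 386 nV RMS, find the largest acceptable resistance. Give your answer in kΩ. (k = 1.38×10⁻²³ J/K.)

Johnson–Nyquist: V_n = √(4kTRB) ⇒ R = V_n² / (4kTB)
4kTB = 4 × 1.38×10⁻²³ × 300 × 1.87×10³ = 3.10×10⁻¹⁷
R = (3.86×10⁻⁷)² / 3.10×10⁻¹⁷ = 4.81×10³ Ω = 4.81 kΩ

4.81 kΩ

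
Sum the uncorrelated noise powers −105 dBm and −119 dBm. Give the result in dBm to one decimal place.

−104.8 dBm

Convert to linear, add, convert back:
P₁ = 3.16×10⁻¹⁴ W, P₂ = 1.26×10⁻¹⁵ W
P_tot = 3.29×10⁻¹⁴ W → 10 log₁₀(P_tot / 10⁻³) = −104.8 dBm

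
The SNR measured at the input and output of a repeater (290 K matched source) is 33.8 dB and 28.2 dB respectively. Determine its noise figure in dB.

NF (dB) = SNR_in(dB) − SNR_out(dB) when the source is at T₀
NF = 33.8 − 28.2 = 5.6 dB

5.6 dB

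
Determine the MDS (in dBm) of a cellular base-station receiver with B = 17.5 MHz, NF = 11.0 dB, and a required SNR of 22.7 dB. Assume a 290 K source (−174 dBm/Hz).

Sensitivity = −174 + 10 log₁₀(B) + NF + SNR_min
= −174 + 72.43 + 11.0 + 22.7
= −67.87 dBm → −67.9 dBm

−67.9 dBm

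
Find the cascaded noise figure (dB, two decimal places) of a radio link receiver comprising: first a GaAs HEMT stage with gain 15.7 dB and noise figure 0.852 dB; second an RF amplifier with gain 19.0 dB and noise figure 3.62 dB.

Convert to linear (a loss of L dB is a gain of −L dB): F_i = 10^(NF_i/10), G_i = 10^(G_i,dB/10)
  Stage 1: F_1 = 10^(0.852/10) = 1.217, G_1 = 10^(15.7/10) = 37.15
  Stage 2: F_2 = 10^(3.62/10) = 2.301, G_2 = 10^(19.0/10) = 79.43
Friis cascade:
  F = 1.217 + (2.301 − 1)/37.15 = 1.252
NF = 10 log₁₀(1.252) = 0.98 dB

0.98 dB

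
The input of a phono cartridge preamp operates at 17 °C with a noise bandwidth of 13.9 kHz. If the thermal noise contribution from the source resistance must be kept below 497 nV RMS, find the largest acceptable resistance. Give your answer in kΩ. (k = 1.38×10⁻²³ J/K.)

T = 17 °C + 273.15 = 290.15 K
Johnson–Nyquist: V_n = √(4kTRB) ⇒ R = V_n² / (4kTB)
4kTB = 4 × 1.38×10⁻²³ × 290.15 × 1.39×10⁴ = 2.23×10⁻¹⁶
R = (4.97×10⁻⁷)² / 2.23×10⁻¹⁶ = 1.11×10³ Ω = 1.11 kΩ

1.11 kΩ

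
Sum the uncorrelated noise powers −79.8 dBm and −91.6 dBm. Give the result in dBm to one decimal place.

Convert to linear, add, convert back:
P₁ = 1.05×10⁻¹¹ W, P₂ = 6.92×10⁻¹³ W
P_tot = 1.12×10⁻¹¹ W → 10 log₁₀(P_tot / 10⁻³) = −79.5 dBm

−79.5 dBm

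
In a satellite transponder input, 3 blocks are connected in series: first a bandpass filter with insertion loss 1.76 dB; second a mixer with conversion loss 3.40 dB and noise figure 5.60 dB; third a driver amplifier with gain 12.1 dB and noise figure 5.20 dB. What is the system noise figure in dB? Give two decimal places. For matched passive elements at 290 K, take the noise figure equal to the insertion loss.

11.15 dB

Convert to linear (a loss of L dB is a gain of −L dB): F_i = 10^(NF_i/10), G_i = 10^(G_i,dB/10)
  Stage 1: F_1 = 10^(1.76/10) = 1.500, G_1 = 10^(−1.76/10) = 0.6668
  Stage 2: F_2 = 10^(5.60/10) = 3.631, G_2 = 10^(−3.40/10) = 0.4571
  Stage 3: F_3 = 10^(5.20/10) = 3.311, G_3 = 10^(12.1/10) = 16.22
Friis cascade:
  F = 1.500 + (3.631 − 1)/0.6668 + (3.311 − 1)/0.3048 = 13.03
NF = 10 log₁₀(13.03) = 11.15 dB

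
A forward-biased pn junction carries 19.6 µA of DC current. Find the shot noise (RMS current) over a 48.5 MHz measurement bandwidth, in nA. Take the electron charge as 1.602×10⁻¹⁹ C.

17.5 nA

I_n = √(2qI·B)
2qI·B = 2 × 1.602×10⁻¹⁹ × 1.96×10⁻⁵ × 4.85×10⁷ = 3.05×10⁻¹⁶ A²
I_n = √(3.05×10⁻¹⁶) = 1.75×10⁻⁸ A = 17.5 nA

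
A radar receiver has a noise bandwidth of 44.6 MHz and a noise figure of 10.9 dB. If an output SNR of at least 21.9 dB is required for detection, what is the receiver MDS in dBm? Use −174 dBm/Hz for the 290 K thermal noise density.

Sensitivity = −174 + 10 log₁₀(B) + NF + SNR_min
= −174 + 76.49 + 10.9 + 21.9
= −64.71 dBm → −64.7 dBm

−64.7 dBm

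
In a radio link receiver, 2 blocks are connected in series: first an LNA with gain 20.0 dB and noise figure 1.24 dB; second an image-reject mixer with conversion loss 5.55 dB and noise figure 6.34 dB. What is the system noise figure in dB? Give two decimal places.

1.35 dB

Convert to linear (a loss of L dB is a gain of −L dB): F_i = 10^(NF_i/10), G_i = 10^(G_i,dB/10)
  Stage 1: F_1 = 10^(1.24/10) = 1.330, G_1 = 10^(20.0/10) = 100.0
  Stage 2: F_2 = 10^(6.34/10) = 4.305, G_2 = 10^(−5.55/10) = 0.2786
Friis cascade:
  F = 1.330 + (4.305 − 1)/100.0 = 1.364
NF = 10 log₁₀(1.364) = 1.35 dB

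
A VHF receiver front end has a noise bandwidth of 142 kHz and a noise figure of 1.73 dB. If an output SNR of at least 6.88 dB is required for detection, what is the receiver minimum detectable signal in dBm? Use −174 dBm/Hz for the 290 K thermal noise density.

−113.9 dBm

Sensitivity = −174 + 10 log₁₀(B) + NF + SNR_min
= −174 + 51.52 + 1.73 + 6.88
= −113.87 dBm → −113.9 dBm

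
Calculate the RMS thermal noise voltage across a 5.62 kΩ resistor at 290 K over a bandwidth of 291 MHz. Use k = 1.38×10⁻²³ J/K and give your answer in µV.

V_n = √(4kTRB)
4kTRB = 4 × 1.38×10⁻²³ × 290 × 5.62×10³ × 2.91×10⁸ = 2.62×10⁻⁸ V²
V_n = √(2.62×10⁻⁸) = 1.62×10⁻⁴ V = 162 µV

162 µV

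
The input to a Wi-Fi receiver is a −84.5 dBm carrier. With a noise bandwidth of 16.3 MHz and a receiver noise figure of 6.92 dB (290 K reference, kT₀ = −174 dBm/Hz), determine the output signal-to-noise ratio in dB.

Noise floor: N = −174 + 10 log₁₀(B) + NF
10 log₁₀(1.63×10⁷) = 72.12 dB
N = −174 + 72.12 + 6.92 = −94.96 dBm
SNR = P_sig − N = −84.5 − (−94.96) = 10.46 dB → 10.5 dB

10.5 dB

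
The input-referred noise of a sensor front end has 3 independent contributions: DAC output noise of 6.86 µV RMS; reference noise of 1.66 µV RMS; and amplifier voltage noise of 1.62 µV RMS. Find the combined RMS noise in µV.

Uncorrelated sources add in power (mean-square): V_tot = √(ΣV_i²)
V_tot = √[(6.86×10⁻⁶)² + (1.66×10⁻⁶)² + (1.62×10⁻⁶)²] = 7.24×10⁻⁶ V = 7.24 µV

7.24 µV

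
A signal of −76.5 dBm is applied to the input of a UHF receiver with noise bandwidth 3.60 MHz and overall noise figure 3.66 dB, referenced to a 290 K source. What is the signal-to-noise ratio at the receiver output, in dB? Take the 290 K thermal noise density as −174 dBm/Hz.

Noise floor: N = −174 + 10 log₁₀(B) + NF
10 log₁₀(3.60×10⁶) = 65.56 dB
N = −174 + 65.56 + 3.66 = −104.78 dBm
SNR = P_sig − N = −76.5 − (−104.78) = 28.28 dB → 28.3 dB

28.3 dB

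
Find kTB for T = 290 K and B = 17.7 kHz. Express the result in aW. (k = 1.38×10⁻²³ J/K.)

70.8 aW

P_n = kTB = 1.38×10⁻²³ × 290 × 1.77×10⁴ = 7.08×10⁻¹⁷ W = 70.8 aW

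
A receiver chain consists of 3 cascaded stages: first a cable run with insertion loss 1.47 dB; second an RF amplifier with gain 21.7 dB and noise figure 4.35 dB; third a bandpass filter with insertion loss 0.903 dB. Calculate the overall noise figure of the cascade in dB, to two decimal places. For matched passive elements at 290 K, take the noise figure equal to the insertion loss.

5.82 dB

Convert to linear (a loss of L dB is a gain of −L dB): F_i = 10^(NF_i/10), G_i = 10^(G_i,dB/10)
  Stage 1: F_1 = 10^(1.47/10) = 1.403, G_1 = 10^(−1.47/10) = 0.7129
  Stage 2: F_2 = 10^(4.35/10) = 2.723, G_2 = 10^(21.7/10) = 147.9
  Stage 3: F_3 = 10^(0.903/10) = 1.231, G_3 = 10^(−0.903/10) = 0.8123
Friis cascade:
  F = 1.403 + (2.723 − 1)/0.7129 + (1.231 − 1)/105.4 = 3.822
NF = 10 log₁₀(3.822) = 5.82 dB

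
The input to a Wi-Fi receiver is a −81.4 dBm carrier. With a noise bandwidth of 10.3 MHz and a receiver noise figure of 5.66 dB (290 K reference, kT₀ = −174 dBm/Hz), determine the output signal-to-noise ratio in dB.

16.8 dB

Noise floor: N = −174 + 10 log₁₀(B) + NF
10 log₁₀(1.03×10⁷) = 70.13 dB
N = −174 + 70.13 + 5.66 = −98.21 dBm
SNR = P_sig − N = −81.4 − (−98.21) = 16.81 dB → 16.8 dB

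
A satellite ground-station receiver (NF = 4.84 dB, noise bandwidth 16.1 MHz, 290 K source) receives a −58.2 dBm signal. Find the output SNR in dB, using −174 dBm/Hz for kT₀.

38.9 dB

Noise floor: N = −174 + 10 log₁₀(B) + NF
10 log₁₀(1.61×10⁷) = 72.07 dB
N = −174 + 72.07 + 4.84 = −97.09 dBm
SNR = P_sig − N = −58.2 − (−97.09) = 38.89 dB → 38.9 dB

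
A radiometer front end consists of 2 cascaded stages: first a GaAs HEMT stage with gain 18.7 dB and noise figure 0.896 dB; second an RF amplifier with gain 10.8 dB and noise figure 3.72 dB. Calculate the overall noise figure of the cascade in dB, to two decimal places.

0.96 dB

Convert to linear (a loss of L dB is a gain of −L dB): F_i = 10^(NF_i/10), G_i = 10^(G_i,dB/10)
  Stage 1: F_1 = 10^(0.896/10) = 1.229, G_1 = 10^(18.7/10) = 74.13
  Stage 2: F_2 = 10^(3.72/10) = 2.355, G_2 = 10^(10.8/10) = 12.02
Friis cascade:
  F = 1.229 + (2.355 − 1)/74.13 = 1.247
NF = 10 log₁₀(1.247) = 0.96 dB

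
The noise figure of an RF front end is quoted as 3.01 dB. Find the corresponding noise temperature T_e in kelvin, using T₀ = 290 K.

290 K

F = 10^(3.01/10) = 1.99986
T_e = (F − 1)·T₀ = (1.99986 − 1) × 290 = 290 K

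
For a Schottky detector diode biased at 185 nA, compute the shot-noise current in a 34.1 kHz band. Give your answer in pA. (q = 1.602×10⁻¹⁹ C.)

I_n = √(2qI·B)
2qI·B = 2 × 1.602×10⁻¹⁹ × 1.85×10⁻⁷ × 3.41×10⁴ = 2.02×10⁻²¹ A²
I_n = √(2.02×10⁻²¹) = 4.50×10⁻¹¹ A = 45.0 pA

45.0 pA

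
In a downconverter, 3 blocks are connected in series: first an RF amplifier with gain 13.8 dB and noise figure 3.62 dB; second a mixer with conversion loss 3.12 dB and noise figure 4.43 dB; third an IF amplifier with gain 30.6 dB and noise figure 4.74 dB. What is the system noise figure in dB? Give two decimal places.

4.06 dB

Convert to linear (a loss of L dB is a gain of −L dB): F_i = 10^(NF_i/10), G_i = 10^(G_i,dB/10)
  Stage 1: F_1 = 10^(3.62/10) = 2.301, G_1 = 10^(13.8/10) = 23.99
  Stage 2: F_2 = 10^(4.43/10) = 2.773, G_2 = 10^(−3.12/10) = 0.4875
  Stage 3: F_3 = 10^(4.74/10) = 2.979, G_3 = 10^(30.6/10) = 1148
Friis cascade:
  F = 2.301 + (2.773 − 1)/23.99 + (2.979 − 1)/11.69 = 2.545
NF = 10 log₁₀(2.545) = 4.06 dB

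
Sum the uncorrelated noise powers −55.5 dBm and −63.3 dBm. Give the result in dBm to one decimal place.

−54.8 dBm

Convert to linear, add, convert back:
P₁ = 2.82×10⁻⁹ W, P₂ = 4.68×10⁻¹⁰ W
P_tot = 3.29×10⁻⁹ W → 10 log₁₀(P_tot / 10⁻³) = −54.8 dBm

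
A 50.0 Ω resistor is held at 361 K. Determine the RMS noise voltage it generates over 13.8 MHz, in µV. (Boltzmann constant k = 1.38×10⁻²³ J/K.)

3.71 µV

V_n = √(4kTRB)
4kTRB = 4 × 1.38×10⁻²³ × 361 × 5.00×10¹ × 1.38×10⁷ = 1.37×10⁻¹¹ V²
V_n = √(1.37×10⁻¹¹) = 3.71×10⁻⁶ V = 3.71 µV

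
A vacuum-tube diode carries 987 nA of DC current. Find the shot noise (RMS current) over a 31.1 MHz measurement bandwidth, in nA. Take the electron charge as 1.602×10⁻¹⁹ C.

3.14 nA

I_n = √(2qI·B)
2qI·B = 2 × 1.602×10⁻¹⁹ × 9.87×10⁻⁷ × 3.11×10⁷ = 9.83×10⁻¹⁸ A²
I_n = √(9.83×10⁻¹⁸) = 3.14×10⁻⁹ A = 3.14 nA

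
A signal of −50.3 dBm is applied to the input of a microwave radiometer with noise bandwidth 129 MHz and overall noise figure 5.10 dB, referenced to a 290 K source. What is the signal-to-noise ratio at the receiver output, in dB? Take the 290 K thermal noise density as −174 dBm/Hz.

Noise floor: N = −174 + 10 log₁₀(B) + NF
10 log₁₀(1.29×10⁸) = 81.11 dB
N = −174 + 81.11 + 5.10 = −87.79 dBm
SNR = P_sig − N = −50.3 − (−87.79) = 37.49 dB → 37.5 dB

37.5 dB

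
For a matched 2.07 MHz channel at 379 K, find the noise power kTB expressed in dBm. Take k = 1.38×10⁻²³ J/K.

P_n = kTB = 1.38×10⁻²³ × 379 × 2.07×10⁶ = 1.08×10⁻¹⁴ W
In dBm: 10 log₁₀(1.08×10⁻¹⁴ / 10⁻³) = −109.7 dBm

−109.7 dBm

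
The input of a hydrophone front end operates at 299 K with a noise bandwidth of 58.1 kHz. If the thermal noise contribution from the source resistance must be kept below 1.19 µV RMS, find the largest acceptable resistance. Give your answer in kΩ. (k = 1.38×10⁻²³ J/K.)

Johnson–Nyquist: V_n = √(4kTRB) ⇒ R = V_n² / (4kTB)
4kTB = 4 × 1.38×10⁻²³ × 299 × 5.81×10⁴ = 9.59×10⁻¹⁶
R = (1.19×10⁻⁶)² / 9.59×10⁻¹⁶ = 1.48×10³ Ω = 1.48 kΩ

1.48 kΩ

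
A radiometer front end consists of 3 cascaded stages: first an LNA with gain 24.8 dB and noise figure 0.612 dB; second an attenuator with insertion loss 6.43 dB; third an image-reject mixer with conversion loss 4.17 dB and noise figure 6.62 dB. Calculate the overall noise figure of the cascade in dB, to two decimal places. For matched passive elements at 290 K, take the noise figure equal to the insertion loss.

Convert to linear (a loss of L dB is a gain of −L dB): F_i = 10^(NF_i/10), G_i = 10^(G_i,dB/10)
  Stage 1: F_1 = 10^(0.612/10) = 1.151, G_1 = 10^(24.8/10) = 302.0
  Stage 2: F_2 = 10^(6.43/10) = 4.395, G_2 = 10^(−6.43/10) = 0.2275
  Stage 3: F_3 = 10^(6.62/10) = 4.592, G_3 = 10^(−4.17/10) = 0.3828
Friis cascade:
  F = 1.151 + (4.395 − 1)/302.0 + (4.592 − 1)/68.71 = 1.215
NF = 10 log₁₀(1.215) = 0.85 dB

0.85 dB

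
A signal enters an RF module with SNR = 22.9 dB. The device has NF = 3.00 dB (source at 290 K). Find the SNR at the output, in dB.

By definition F = SNR_in/SNR_out, so in dB: SNR_out = SNR_in − NF
SNR_out = 22.9 − 3.00 = 19.90 dB

19.90 dB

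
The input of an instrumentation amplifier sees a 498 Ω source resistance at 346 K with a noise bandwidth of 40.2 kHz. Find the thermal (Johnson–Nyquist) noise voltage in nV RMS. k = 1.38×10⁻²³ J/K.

V_n = √(4kTRB)
4kTRB = 4 × 1.38×10⁻²³ × 346 × 4.98×10² × 4.02×10⁴ = 3.82×10⁻¹³ V²
V_n = √(3.82×10⁻¹³) = 6.18×10⁻⁷ V = 618 nV

618 nV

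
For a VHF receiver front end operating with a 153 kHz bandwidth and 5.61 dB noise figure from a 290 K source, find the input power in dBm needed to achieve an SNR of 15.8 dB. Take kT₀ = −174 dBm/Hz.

−100.7 dBm

Sensitivity = −174 + 10 log₁₀(B) + NF + SNR_min
= −174 + 51.85 + 5.61 + 15.8
= −100.74 dBm → −100.7 dBm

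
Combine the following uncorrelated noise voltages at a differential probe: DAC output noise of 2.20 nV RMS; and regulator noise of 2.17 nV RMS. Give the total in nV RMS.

3.09 nV

Uncorrelated sources add in power (mean-square): V_tot = √(ΣV_i²)
V_tot = √[(2.20×10⁻⁹)² + (2.17×10⁻⁹)²] = 3.09×10⁻⁹ V = 3.09 nV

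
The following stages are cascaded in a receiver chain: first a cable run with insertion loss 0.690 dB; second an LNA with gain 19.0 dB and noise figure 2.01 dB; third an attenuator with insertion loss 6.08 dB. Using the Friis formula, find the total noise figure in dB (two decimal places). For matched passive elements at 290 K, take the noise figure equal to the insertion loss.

2.80 dB

Convert to linear (a loss of L dB is a gain of −L dB): F_i = 10^(NF_i/10), G_i = 10^(G_i,dB/10)
  Stage 1: F_1 = 10^(0.690/10) = 1.172, G_1 = 10^(−0.690/10) = 0.8531
  Stage 2: F_2 = 10^(2.01/10) = 1.589, G_2 = 10^(19.0/10) = 79.43
  Stage 3: F_3 = 10^(6.08/10) = 4.055, G_3 = 10^(−6.08/10) = 0.2466
Friis cascade:
  F = 1.172 + (1.589 − 1)/0.8531 + (4.055 − 1)/67.76 = 1.907
NF = 10 log₁₀(1.907) = 2.80 dB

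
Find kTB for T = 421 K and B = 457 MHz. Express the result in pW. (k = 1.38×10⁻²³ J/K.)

P_n = kTB = 1.38×10⁻²³ × 421 × 4.57×10⁸ = 2.66×10⁻¹² W = 2.66 pW

2.66 pW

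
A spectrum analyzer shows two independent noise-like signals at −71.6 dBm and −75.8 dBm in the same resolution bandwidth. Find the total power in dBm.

−70.2 dBm

Convert to linear, add, convert back:
P₁ = 6.92×10⁻¹¹ W, P₂ = 2.63×10⁻¹¹ W
P_tot = 9.55×10⁻¹¹ W → 10 log₁₀(P_tot / 10⁻³) = −70.2 dBm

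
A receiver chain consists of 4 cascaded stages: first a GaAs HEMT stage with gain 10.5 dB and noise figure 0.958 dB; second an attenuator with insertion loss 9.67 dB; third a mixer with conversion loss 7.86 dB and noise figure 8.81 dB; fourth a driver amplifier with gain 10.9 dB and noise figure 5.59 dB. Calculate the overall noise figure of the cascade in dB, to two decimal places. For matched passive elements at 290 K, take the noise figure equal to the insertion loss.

13.15 dB

Convert to linear (a loss of L dB is a gain of −L dB): F_i = 10^(NF_i/10), G_i = 10^(G_i,dB/10)
  Stage 1: F_1 = 10^(0.958/10) = 1.247, G_1 = 10^(10.5/10) = 11.22
  Stage 2: F_2 = 10^(9.67/10) = 9.268, G_2 = 10^(−9.67/10) = 0.1079
  Stage 3: F_3 = 10^(8.81/10) = 7.603, G_3 = 10^(−7.86/10) = 0.1637
  Stage 4: F_4 = 10^(5.59/10) = 3.622, G_4 = 10^(10.9/10) = 12.30
Friis cascade:
  F = 1.247 + (9.268 − 1)/11.22 + (7.603 − 1)/1.211 + (3.622 − 1)/0.1982 = 20.67
NF = 10 log₁₀(20.67) = 13.15 dB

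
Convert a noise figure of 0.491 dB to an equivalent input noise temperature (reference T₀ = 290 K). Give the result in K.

34.7 K

F = 10^(0.491/10) = 1.1197
T_e = (F − 1)·T₀ = (1.1197 − 1) × 290 = 34.7 K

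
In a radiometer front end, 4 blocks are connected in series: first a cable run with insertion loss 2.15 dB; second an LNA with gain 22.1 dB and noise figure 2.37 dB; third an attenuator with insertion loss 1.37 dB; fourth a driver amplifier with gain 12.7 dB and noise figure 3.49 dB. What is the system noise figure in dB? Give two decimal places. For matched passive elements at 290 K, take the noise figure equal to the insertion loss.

Convert to linear (a loss of L dB is a gain of −L dB): F_i = 10^(NF_i/10), G_i = 10^(G_i,dB/10)
  Stage 1: F_1 = 10^(2.15/10) = 1.641, G_1 = 10^(−2.15/10) = 0.6095
  Stage 2: F_2 = 10^(2.37/10) = 1.726, G_2 = 10^(22.1/10) = 162.2
  Stage 3: F_3 = 10^(1.37/10) = 1.371, G_3 = 10^(−1.37/10) = 0.7295
  Stage 4: F_4 = 10^(3.49/10) = 2.234, G_4 = 10^(12.7/10) = 18.62
Friis cascade:
  F = 1.641 + (1.726 − 1)/0.6095 + (1.371 − 1)/98.86 + (2.234 − 1)/72.11 = 2.852
NF = 10 log₁₀(2.852) = 4.55 dB

4.55 dB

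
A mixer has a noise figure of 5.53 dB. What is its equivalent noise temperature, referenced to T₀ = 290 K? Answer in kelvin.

F = 10^(5.53/10) = 3.57273
T_e = (F − 1)·T₀ = (3.57273 − 1) × 290 = 746 K

746 K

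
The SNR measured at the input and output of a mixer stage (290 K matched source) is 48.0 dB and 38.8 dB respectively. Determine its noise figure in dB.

NF (dB) = SNR_in(dB) − SNR_out(dB) when the source is at T₀
NF = 48.0 − 38.8 = 9.2 dB

9.2 dB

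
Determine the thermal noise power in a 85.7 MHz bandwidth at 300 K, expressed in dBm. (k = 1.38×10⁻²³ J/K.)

P_n = kTB = 1.38×10⁻²³ × 300 × 8.57×10⁷ = 3.55×10⁻¹³ W
In dBm: 10 log₁₀(3.55×10⁻¹³ / 10⁻³) = −94.5 dBm

−94.5 dBm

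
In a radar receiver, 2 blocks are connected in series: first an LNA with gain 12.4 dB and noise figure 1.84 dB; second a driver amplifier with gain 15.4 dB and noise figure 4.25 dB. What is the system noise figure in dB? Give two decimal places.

Convert to linear (a loss of L dB is a gain of −L dB): F_i = 10^(NF_i/10), G_i = 10^(G_i,dB/10)
  Stage 1: F_1 = 10^(1.84/10) = 1.528, G_1 = 10^(12.4/10) = 17.38
  Stage 2: F_2 = 10^(4.25/10) = 2.661, G_2 = 10^(15.4/10) = 34.67
Friis cascade:
  F = 1.528 + (2.661 − 1)/17.38 = 1.623
NF = 10 log₁₀(1.623) = 2.10 dB

2.10 dB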